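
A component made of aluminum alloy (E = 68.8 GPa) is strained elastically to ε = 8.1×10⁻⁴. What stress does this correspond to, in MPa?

55.7 MPa

σ = E·ε = 68800 MPa × 8.1×10⁻⁴ = 55.7 MPa.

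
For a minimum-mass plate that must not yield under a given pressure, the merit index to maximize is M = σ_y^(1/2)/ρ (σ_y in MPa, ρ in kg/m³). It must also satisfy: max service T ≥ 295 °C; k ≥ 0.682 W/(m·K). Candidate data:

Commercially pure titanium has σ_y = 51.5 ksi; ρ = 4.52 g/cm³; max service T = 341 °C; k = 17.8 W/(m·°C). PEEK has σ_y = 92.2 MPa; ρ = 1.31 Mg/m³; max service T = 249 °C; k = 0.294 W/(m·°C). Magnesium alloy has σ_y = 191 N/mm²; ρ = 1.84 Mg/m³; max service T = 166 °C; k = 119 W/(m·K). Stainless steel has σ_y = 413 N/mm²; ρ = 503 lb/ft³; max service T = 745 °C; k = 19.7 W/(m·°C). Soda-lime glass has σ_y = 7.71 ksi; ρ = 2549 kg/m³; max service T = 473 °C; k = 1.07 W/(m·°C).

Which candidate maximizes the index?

Screen on constraints: max service T ≥ 295 °C; k ≥ 0.682 W/(m·K). Survivors: commercially pure titanium, stainless steel, soda-lime glass.
Putting every candidate on a common basis:
  commercially pure titanium: σ_y = 355.1 MPa, ρ = 4520 kg/m³
  stainless steel: σ_y = 413.0 MPa, ρ = 8057 kg/m³
  soda-lime glass: σ_y = 53.16 MPa, ρ = 2549 kg/m³
  commercially pure titanium: M = 4.17×10⁻³
  soda-lime glass: M = 2.86×10⁻³
  stainless steel: M = 2.52×10⁻³
Commercially pure titanium has the largest M.

commercially pure titanium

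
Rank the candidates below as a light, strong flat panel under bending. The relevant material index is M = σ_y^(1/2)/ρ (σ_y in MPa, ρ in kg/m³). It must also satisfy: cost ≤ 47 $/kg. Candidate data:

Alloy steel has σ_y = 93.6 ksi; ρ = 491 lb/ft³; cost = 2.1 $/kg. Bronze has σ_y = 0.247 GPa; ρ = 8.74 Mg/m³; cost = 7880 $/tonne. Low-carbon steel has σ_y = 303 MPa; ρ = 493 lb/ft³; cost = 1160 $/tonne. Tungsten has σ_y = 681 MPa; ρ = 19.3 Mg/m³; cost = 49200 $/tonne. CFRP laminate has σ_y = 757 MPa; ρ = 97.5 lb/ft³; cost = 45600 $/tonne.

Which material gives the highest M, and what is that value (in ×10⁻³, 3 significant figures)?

CFRP laminate, M = 17.6×10⁻³

Screen on constraints: cost ≤ 47 $/kg. Survivors: alloy steel, bronze, low-carbon steel, CFRP laminate.
In SI units:
  alloy steel: σ_y = 645.3 MPa, ρ = 7865 kg/m³
  bronze: σ_y = 247.0 MPa, ρ = 8740 kg/m³
  low-carbon steel: σ_y = 303.0 MPa, ρ = 7897 kg/m³
  CFRP laminate: σ_y = 757.0 MPa, ρ = 1562 kg/m³
  CFRP laminate: M = 17.6×10⁻³
  alloy steel: M = 3.23×10⁻³
  low-carbon steel: M = 2.20×10⁻³
  bronze: M = 1.80×10⁻³
The maximum is for CFRP laminate.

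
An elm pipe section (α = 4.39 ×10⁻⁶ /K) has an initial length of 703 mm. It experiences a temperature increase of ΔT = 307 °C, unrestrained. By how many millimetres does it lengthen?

0.947 mm

ΔL = α·L₀·ΔT = 4.39×10⁻⁶ × 703 mm × 307.0 K = 0.947 mm.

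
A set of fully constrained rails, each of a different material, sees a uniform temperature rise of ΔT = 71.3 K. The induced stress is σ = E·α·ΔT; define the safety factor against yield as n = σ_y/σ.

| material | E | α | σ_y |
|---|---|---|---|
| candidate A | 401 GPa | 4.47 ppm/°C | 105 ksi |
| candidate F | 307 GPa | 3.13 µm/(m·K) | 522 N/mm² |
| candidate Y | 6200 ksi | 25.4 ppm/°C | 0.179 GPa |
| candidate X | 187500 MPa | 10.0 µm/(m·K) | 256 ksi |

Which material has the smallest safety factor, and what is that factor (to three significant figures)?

candidate Y, n = 2.31

Converting E to GPa, α to ×10⁻⁶/K, σ_y to MPa, then σ and n for each:
  candidate A: E = 401.0, α = 4.47, σ_y = 723.9 → σ = 128 MPa, n = 5.66
  candidate F: E = 307.0, α = 3.13, σ_y = 522.0 → σ = 68.5 MPa, n = 7.62
  candidate Y: E = 42.75, α = 25.4, σ_y = 179.0 → σ = 77.4 MPa, n = 2.31
  candidate X: E = 187.5, α = 10.0, σ_y = 1765 → σ = 134 MPa, n = 13.2
Smallest n: candidate Y with n = 2.31.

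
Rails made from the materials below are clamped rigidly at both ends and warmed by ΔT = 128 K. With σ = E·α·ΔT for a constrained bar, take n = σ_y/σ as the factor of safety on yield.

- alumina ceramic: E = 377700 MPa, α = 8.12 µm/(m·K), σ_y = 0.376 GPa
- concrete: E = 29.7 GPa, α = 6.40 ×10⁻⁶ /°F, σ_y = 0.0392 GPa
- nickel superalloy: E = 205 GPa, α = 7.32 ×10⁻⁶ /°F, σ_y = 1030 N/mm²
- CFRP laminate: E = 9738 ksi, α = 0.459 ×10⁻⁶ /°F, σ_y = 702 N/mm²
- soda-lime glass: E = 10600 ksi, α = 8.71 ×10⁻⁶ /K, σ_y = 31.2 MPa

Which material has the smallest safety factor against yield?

soda-lime glass

In consistent units (E in GPa, α in ×10⁻⁶/K, σ_y in MPa):
  alumina ceramic: E = 377.7, α = 8.12, σ_y = 376.0 → σ = 393 MPa, n = 0.958
  concrete: E = 29.70, α = 11.5, σ_y = 39.20 → σ = 43.8 MPa, n = 0.895
  nickel superalloy: E = 205.0, α = 13.2, σ_y = 1030 → σ = 346 MPa, n = 2.98
  CFRP laminate: E = 67.14, α = 0.826, σ_y = 702.0 → σ = 7.10 MPa, n = 98.9
  soda-lime glass: E = 73.08, α = 8.71, σ_y = 31.20 → σ = 81.5 MPa, n = 0.383
Smallest n: soda-lime glass with n = 0.383.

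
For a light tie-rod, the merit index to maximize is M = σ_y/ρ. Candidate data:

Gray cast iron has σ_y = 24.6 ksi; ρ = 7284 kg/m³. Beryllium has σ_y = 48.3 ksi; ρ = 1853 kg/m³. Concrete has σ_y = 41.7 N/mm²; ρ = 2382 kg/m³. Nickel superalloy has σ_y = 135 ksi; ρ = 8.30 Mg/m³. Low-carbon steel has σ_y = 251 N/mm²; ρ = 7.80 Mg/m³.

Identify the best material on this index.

beryllium

After converting to SI:
  gray cast iron: σ_y = 169.6 MPa, ρ = 7284 kg/m³
  beryllium: σ_y = 333.0 MPa, ρ = 1853 kg/m³
  concrete: σ_y = 41.70 MPa, ρ = 2382 kg/m³
  nickel superalloy: σ_y = 930.8 MPa, ρ = 8300 kg/m³
  low-carbon steel: σ_y = 251.0 MPa, ρ = 7800 kg/m³
  beryllium: M = 180 kN·m/kg
  nickel superalloy: M = 112 kN·m/kg
  low-carbon steel: M = 32.2 kN·m/kg
  gray cast iron: M = 23.3 kN·m/kg
  concrete: M = 17.5 kN·m/kg
Beryllium ranks first.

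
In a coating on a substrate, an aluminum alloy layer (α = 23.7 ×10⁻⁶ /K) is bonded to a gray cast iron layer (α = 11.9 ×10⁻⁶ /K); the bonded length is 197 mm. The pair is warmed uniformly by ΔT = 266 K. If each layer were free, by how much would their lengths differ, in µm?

618 µm

Δα = |23.7 − 11.9|×10⁻⁶/K = 11.8×10⁻⁶/K.
ΔL_mismatch = Δα·L·ΔT = 11.8×10⁻⁶ × 197.0 mm × 266.0 K = 618 µm.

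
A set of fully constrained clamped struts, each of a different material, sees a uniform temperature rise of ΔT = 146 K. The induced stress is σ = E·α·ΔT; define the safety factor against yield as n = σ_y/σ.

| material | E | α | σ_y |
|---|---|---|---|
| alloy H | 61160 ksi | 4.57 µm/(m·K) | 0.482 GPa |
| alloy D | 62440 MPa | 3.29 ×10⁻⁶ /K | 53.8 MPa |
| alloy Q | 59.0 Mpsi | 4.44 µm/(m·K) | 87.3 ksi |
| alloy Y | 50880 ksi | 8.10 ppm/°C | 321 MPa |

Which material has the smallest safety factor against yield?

alloy Y

Per material, after unit conversion:
  alloy H: E = 421.7, α = 4.57, σ_y = 482.0 → σ = 281 MPa, n = 1.71
  alloy D: E = 62.44, α = 3.29, σ_y = 53.80 → σ = 30.0 MPa, n = 1.79
  alloy Q: E = 406.8, α = 4.44, σ_y = 601.9 → σ = 264 MPa, n = 2.28
  alloy Y: E = 350.8, α = 8.10, σ_y = 321.0 → σ = 415 MPa, n = 0.774
Alloy Y has the lowest safety factor, n = 0.774.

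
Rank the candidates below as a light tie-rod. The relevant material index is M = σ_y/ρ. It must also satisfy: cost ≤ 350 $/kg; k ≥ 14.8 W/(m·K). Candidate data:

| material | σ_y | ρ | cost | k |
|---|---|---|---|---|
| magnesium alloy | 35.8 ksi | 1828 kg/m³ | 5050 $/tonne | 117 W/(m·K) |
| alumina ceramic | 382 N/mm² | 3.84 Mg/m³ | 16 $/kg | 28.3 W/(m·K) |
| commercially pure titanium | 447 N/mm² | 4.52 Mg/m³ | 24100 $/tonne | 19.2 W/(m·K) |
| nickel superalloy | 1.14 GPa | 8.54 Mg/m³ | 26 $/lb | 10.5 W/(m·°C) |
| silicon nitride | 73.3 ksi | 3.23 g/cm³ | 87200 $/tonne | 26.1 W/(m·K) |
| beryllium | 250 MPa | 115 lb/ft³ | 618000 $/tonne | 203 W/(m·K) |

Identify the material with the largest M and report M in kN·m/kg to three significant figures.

silicon nitride, M = 156 kN·m/kg

Screen on constraints: cost ≤ 350 $/kg; k ≥ 14.8 W/(m·K). Survivors: magnesium alloy, alumina ceramic, commercially pure titanium, silicon nitride.
After converting to SI:
  magnesium alloy: σ_y = 246.8 MPa, ρ = 1828 kg/m³
  alumina ceramic: σ_y = 382.0 MPa, ρ = 3840 kg/m³
  commercially pure titanium: σ_y = 447.0 MPa, ρ = 4520 kg/m³
  silicon nitride: σ_y = 505.4 MPa, ρ = 3230 kg/m³
  silicon nitride: M = 156 kN·m/kg
  magnesium alloy: M = 135 kN·m/kg
  alumina ceramic: M = 99.5 kN·m/kg
  commercially pure titanium: M = 98.9 kN·m/kg
Silicon nitride has the largest M.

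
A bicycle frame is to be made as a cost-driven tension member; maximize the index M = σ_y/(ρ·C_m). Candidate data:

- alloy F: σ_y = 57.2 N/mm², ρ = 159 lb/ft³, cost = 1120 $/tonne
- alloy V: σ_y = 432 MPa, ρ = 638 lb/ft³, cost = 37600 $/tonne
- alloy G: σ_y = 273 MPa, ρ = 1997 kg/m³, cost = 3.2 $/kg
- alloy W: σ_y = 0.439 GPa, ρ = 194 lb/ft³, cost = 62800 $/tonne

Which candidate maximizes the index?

alloy G

Putting every candidate on a common basis:
  alloy F: σ_y = 57.20 MPa, ρ = 2547 kg/m³, cost = 1.120 $/kg
  alloy V: σ_y = 432.0 MPa, ρ = 10220 kg/m³, cost = 37.60 $/kg
  alloy G: σ_y = 273.0 MPa, ρ = 1997 kg/m³, cost = 3.200 $/kg
  alloy W: σ_y = 439.0 MPa, ρ = 3108 kg/m³, cost = 62.80 $/kg
  alloy G: M = 42.7 kN·m per $
  alloy F: M = 20.1 kN·m per $
  alloy W: M = 2.25 kN·m per $
  alloy V: M = 1.12 kN·m per $
Highest index: alloy G.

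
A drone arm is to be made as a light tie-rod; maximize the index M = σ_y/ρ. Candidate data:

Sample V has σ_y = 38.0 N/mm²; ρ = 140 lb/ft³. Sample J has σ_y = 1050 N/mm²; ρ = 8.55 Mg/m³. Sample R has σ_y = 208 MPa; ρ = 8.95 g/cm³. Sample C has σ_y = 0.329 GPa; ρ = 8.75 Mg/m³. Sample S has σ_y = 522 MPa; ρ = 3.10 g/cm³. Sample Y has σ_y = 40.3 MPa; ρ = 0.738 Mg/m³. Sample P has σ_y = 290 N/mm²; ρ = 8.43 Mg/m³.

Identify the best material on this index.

sample S

Putting every candidate on a common basis:
  sample V: σ_y = 38.00 MPa, ρ = 2243 kg/m³
  sample J: σ_y = 1050 MPa, ρ = 8550 kg/m³
  sample R: σ_y = 208.0 MPa, ρ = 8950 kg/m³
  sample C: σ_y = 329.0 MPa, ρ = 8750 kg/m³
  sample S: σ_y = 522.0 MPa, ρ = 3100 kg/m³
  sample Y: σ_y = 40.30 MPa, ρ = 738.0 kg/m³
  sample P: σ_y = 290.0 MPa, ρ = 8430 kg/m³
  sample S: M = 168 kN·m/kg
  sample J: M = 123 kN·m/kg
  sample Y: M = 54.6 kN·m/kg
  sample C: M = 37.6 kN·m/kg
  sample P: M = 34.4 kN·m/kg
  sample R: M = 23.2 kN·m/kg
  sample V: M = 16.9 kN·m/kg
Sample S ranks first.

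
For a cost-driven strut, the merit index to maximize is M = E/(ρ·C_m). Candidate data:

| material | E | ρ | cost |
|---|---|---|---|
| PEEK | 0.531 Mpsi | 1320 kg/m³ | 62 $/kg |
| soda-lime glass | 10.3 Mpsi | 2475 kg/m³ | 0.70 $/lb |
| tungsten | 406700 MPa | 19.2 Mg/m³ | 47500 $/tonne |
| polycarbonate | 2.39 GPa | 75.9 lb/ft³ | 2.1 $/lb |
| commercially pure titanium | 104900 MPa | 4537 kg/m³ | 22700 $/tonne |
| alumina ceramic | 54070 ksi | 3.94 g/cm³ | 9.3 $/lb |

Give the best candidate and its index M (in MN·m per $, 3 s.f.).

soda-lime glass, M = 18.6 MN·m per $

Convert each candidate to consistent units, then evaluate M:
  PEEK: E = 3.661 GPa, ρ = 1320 kg/m³, cost = 62.00 $/kg
  soda-lime glass: E = 71.02 GPa, ρ = 2475 kg/m³, cost = 1.543 $/kg
  tungsten: E = 406.7 GPa, ρ = 19200 kg/m³, cost = 47.50 $/kg
  polycarbonate: E = 2.390 GPa, ρ = 1216 kg/m³, cost = 4.630 $/kg
  commercially pure titanium: E = 104.9 GPa, ρ = 4537 kg/m³, cost = 22.70 $/kg
  alumina ceramic: E = 372.8 GPa, ρ = 3940 kg/m³, cost = 20.50 $/kg
  soda-lime glass: M = 18.6 MN·m per $
  alumina ceramic: M = 4.61 MN·m per $
  commercially pure titanium: M = 1.02 MN·m per $
  tungsten: M = 0.446 MN·m per $
  polycarbonate: M = 0.425 MN·m per $
  PEEK: M = 0.0447 MN·m per $
Soda-lime glass has the largest M.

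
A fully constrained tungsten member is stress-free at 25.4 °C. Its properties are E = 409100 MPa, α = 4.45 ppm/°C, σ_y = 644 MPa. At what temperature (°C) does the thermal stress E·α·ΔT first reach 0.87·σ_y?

E = 409100 MPa = 409.1 GPa.
E·α·ΔT = 560.3 MPa ⇒ ΔT = 560.3 / (409.1×10³ × 4.45×10⁻⁶) = 307.8 K.
T = 25.4 + 307.8 = 333.2 °C.

333 °C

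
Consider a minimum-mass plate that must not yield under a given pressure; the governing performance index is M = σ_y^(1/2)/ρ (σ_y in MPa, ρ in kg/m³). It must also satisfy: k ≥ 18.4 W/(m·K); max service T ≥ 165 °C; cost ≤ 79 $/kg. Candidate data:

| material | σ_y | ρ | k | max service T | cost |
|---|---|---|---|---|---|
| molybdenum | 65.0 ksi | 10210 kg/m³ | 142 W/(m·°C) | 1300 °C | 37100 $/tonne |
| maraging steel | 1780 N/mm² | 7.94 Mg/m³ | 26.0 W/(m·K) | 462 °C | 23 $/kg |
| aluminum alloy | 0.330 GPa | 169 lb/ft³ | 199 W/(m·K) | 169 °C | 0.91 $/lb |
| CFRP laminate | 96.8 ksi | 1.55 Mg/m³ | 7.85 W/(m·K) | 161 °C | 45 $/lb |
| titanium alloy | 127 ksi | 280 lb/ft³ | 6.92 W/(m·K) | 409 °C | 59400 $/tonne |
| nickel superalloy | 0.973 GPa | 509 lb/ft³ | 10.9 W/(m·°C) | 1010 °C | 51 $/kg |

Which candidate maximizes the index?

Screen on constraints: k ≥ 18.4 W/(m·K); max service T ≥ 165 °C; cost ≤ 79 $/kg. Survivors: molybdenum, maraging steel, aluminum alloy.
After converting to SI:
  molybdenum: σ_y = 448.2 MPa, ρ = 10210 kg/m³
  maraging steel: σ_y = 1780 MPa, ρ = 7940 kg/m³
  aluminum alloy: σ_y = 330.0 MPa, ρ = 2707 kg/m³
  aluminum alloy: M = 6.71×10⁻³
  maraging steel: M = 5.31×10⁻³
  molybdenum: M = 2.07×10⁻³
Aluminum alloy has the largest M.

aluminum alloy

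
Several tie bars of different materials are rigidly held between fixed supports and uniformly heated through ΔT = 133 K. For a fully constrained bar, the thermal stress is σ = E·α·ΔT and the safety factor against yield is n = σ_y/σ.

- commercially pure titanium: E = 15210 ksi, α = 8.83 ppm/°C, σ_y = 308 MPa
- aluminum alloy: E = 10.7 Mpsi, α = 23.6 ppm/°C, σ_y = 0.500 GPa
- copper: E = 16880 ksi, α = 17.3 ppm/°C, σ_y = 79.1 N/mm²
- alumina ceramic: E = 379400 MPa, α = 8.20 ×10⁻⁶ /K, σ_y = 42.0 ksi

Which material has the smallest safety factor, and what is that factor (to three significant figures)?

copper, n = 0.295

With everything in SI (GPa, ×10⁻⁶/K, MPa):
  commercially pure titanium: E = 104.9, α = 8.83, σ_y = 308.0 → σ = 123 MPa, n = 2.50
  aluminum alloy: E = 73.77, α = 23.6, σ_y = 500.0 → σ = 232 MPa, n = 2.16
  copper: E = 116.4, α = 17.3, σ_y = 79.10 → σ = 268 MPa, n = 0.295
  alumina ceramic: E = 379.4, α = 8.20, σ_y = 289.6 → σ = 414 MPa, n = 0.700
Smallest n: copper with n = 0.295.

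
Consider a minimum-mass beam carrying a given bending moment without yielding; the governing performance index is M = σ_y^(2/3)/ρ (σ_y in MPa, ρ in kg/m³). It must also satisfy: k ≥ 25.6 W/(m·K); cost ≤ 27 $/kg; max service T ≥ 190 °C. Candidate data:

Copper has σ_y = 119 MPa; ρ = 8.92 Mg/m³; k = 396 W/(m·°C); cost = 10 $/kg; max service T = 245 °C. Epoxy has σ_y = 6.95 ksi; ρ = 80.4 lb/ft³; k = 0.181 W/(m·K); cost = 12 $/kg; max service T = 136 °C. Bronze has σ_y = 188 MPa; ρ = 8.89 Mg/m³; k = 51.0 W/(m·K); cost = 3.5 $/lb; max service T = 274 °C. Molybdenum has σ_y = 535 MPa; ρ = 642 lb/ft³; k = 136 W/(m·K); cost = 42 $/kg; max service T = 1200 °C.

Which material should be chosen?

Screen on constraints: k ≥ 25.6 W/(m·K); cost ≤ 27 $/kg; max service T ≥ 190 °C. Survivors: copper, bronze.
Convert each candidate to consistent units, then evaluate M:
  copper: σ_y = 119.0 MPa, ρ = 8920 kg/m³
  bronze: σ_y = 188.0 MPa, ρ = 8890 kg/m³
  bronze: M = 3.69×10⁻³
  copper: M = 2.71×10⁻³
Bronze has the largest M.

bronze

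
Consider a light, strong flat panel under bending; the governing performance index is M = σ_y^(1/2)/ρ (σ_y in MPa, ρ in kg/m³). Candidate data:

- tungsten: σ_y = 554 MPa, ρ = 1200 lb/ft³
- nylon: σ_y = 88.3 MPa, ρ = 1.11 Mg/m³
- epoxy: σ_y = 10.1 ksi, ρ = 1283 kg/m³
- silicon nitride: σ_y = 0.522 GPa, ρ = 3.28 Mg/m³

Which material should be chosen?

After converting to SI:
  tungsten: σ_y = 554.0 MPa, ρ = 19220 kg/m³
  nylon: σ_y = 88.30 MPa, ρ = 1110 kg/m³
  epoxy: σ_y = 69.64 MPa, ρ = 1283 kg/m³
  silicon nitride: σ_y = 522.0 MPa, ρ = 3280 kg/m³
  nylon: M = 8.47×10⁻³
  silicon nitride: M = 6.97×10⁻³
  epoxy: M = 6.50×10⁻³
  tungsten: M = 1.22×10⁻³
Nylon ranks first.

nylon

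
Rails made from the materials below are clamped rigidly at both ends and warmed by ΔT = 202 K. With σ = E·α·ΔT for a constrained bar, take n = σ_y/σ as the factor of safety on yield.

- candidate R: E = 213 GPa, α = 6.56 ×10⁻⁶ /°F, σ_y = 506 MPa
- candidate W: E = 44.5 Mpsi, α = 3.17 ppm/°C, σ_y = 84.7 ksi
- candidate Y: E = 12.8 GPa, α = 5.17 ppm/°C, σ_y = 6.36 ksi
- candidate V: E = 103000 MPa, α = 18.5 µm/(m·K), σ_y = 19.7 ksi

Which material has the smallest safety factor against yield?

Per material, after unit conversion:
  candidate R: E = 213.0, α = 11.8, σ_y = 506.0 → σ = 508 MPa, n = 0.996
  candidate W: E = 306.8, α = 3.17, σ_y = 584.0 → σ = 196 MPa, n = 2.97
  candidate Y: E = 12.80, α = 5.17, σ_y = 43.85 → σ = 13.4 MPa, n = 3.28
  candidate V: E = 103.0, α = 18.5, σ_y = 135.8 → σ = 385 MPa, n = 0.353
Candidate V has the lowest safety factor, n = 0.353.

candidate V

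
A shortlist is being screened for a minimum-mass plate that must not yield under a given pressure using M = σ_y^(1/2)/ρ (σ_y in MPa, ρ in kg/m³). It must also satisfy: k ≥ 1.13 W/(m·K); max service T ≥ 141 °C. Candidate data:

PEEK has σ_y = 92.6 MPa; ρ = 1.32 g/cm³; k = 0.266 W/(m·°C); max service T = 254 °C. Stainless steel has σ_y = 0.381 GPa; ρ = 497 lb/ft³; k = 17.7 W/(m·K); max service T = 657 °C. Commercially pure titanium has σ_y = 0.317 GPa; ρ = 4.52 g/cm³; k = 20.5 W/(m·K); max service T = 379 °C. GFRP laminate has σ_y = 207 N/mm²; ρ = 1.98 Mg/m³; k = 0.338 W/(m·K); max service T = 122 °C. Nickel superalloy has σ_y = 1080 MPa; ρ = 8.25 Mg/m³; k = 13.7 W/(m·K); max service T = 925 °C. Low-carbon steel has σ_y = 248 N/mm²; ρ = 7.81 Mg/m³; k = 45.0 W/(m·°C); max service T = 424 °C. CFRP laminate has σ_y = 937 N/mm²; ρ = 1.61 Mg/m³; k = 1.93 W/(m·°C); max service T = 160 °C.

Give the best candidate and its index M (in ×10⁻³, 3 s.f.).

Screen on constraints: k ≥ 1.13 W/(m·K); max service T ≥ 141 °C. Survivors: stainless steel, commercially pure titanium, nickel superalloy, low-carbon steel, CFRP laminate.
In SI units:
  stainless steel: σ_y = 381.0 MPa, ρ = 7961 kg/m³
  commercially pure titanium: σ_y = 317.0 MPa, ρ = 4520 kg/m³
  nickel superalloy: σ_y = 1080 MPa, ρ = 8250 kg/m³
  low-carbon steel: σ_y = 248.0 MPa, ρ = 7810 kg/m³
  CFRP laminate: σ_y = 937.0 MPa, ρ = 1610 kg/m³
  CFRP laminate: M = 19.0×10⁻³
  nickel superalloy: M = 3.98×10⁻³
  commercially pure titanium: M = 3.94×10⁻³
  stainless steel: M = 2.45×10⁻³
  low-carbon steel: M = 2.02×10⁻³
Highest index: CFRP laminate.

CFRP laminate, M = 19.0×10⁻³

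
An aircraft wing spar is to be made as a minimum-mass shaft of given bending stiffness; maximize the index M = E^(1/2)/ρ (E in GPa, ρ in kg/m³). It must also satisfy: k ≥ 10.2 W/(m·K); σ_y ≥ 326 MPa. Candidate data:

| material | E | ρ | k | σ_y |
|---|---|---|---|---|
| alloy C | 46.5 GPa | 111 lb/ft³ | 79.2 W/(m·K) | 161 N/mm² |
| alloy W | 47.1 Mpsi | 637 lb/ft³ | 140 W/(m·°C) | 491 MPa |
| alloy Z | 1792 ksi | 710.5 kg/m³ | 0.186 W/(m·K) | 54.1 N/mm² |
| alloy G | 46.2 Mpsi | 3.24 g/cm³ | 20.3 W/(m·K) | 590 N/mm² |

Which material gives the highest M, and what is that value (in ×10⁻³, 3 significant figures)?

Screen on constraints: k ≥ 10.2 W/(m·K); σ_y ≥ 326 MPa. Survivors: alloy W, alloy G.
Normalizing units and computing the index:
  alloy W: E = 324.7 GPa, ρ = 10200 kg/m³
  alloy G: E = 318.5 GPa, ρ = 3240 kg/m³
  alloy G: M = 5.51×10⁻³
  alloy W: M = 1.77×10⁻³
Alloy G has the largest M.

alloy G, M = 5.51×10⁻³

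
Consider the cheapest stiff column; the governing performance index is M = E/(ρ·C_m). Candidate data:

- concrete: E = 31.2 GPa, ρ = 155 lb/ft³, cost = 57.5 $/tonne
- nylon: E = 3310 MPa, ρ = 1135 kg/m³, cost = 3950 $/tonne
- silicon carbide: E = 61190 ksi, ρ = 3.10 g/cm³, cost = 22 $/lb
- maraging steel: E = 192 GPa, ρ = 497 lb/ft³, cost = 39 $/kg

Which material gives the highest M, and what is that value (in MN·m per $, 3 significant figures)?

concrete, M = 219 MN·m per $

Convert each candidate to consistent units, then evaluate M:
  concrete: E = 31.20 GPa, ρ = 2483 kg/m³, cost = 0.05750 $/kg
  nylon: E = 3.310 GPa, ρ = 1135 kg/m³, cost = 3.950 $/kg
  silicon carbide: E = 421.9 GPa, ρ = 3100 kg/m³, cost = 48.50 $/kg
  maraging steel: E = 192.0 GPa, ρ = 7961 kg/m³, cost = 39.00 $/kg
  concrete: M = 219 MN·m per $
  silicon carbide: M = 2.81 MN·m per $
  nylon: M = 0.738 MN·m per $
  maraging steel: M = 0.618 MN·m per $
Concrete ranks first.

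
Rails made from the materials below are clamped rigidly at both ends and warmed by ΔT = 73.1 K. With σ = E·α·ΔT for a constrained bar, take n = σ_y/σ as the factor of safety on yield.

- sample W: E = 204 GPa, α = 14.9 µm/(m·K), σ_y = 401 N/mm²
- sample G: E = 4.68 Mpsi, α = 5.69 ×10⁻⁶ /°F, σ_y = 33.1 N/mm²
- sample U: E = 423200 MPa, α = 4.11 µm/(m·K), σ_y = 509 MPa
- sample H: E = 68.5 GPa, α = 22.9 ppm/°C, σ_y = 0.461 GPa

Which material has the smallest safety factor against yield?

sample G

Per material, after unit conversion:
  sample W: E = 204.0, α = 14.9, σ_y = 401.0 → σ = 222 MPa, n = 1.80
  sample G: E = 32.27, α = 10.2, σ_y = 33.10 → σ = 24.2 MPa, n = 1.37
  sample U: E = 423.2, α = 4.11, σ_y = 509.0 → σ = 127 MPa, n = 4.00
  sample H: E = 68.50, α = 22.9, σ_y = 461.0 → σ = 115 MPa, n = 4.02
Sample G has the lowest safety factor, n = 1.37.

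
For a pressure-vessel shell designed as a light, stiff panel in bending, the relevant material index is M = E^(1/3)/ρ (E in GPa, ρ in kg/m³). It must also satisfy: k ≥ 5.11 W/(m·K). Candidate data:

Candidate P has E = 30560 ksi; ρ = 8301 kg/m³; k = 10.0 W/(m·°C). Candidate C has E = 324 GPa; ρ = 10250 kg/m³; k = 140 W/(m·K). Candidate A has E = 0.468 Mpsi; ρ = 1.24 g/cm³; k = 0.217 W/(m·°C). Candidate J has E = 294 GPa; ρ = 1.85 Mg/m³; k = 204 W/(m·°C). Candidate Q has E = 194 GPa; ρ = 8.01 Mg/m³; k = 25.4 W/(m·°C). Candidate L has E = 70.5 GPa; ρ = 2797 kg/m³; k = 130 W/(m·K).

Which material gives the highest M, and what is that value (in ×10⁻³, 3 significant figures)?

candidate J, M = 3.59×10⁻³

Screen on constraints: k ≥ 5.11 W/(m·K). Survivors: candidate P, candidate C, candidate J, candidate Q, candidate L.
In SI units:
  candidate P: E = 210.7 GPa, ρ = 8301 kg/m³
  candidate C: E = 324.0 GPa, ρ = 10250 kg/m³
  candidate J: E = 294.0 GPa, ρ = 1850 kg/m³
  candidate Q: E = 194.0 GPa, ρ = 8010 kg/m³
  candidate L: E = 70.50 GPa, ρ = 2797 kg/m³
  candidate J: M = 3.59×10⁻³
  candidate L: M = 1.48×10⁻³
  candidate Q: M = 0.723×10⁻³
  candidate P: M = 0.717×10⁻³
  candidate C: M = 0.670×10⁻³
Candidate J ranks first.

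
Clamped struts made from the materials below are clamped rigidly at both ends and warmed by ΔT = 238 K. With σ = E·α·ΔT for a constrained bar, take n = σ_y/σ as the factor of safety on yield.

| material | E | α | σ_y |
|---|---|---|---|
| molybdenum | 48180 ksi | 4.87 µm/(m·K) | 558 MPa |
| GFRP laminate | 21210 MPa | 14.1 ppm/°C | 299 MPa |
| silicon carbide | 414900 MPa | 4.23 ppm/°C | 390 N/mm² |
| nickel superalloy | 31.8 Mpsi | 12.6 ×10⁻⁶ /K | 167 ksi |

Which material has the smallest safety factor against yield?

silicon carbide

In consistent units (E in GPa, α in ×10⁻⁶/K, σ_y in MPa):
  molybdenum: E = 332.2, α = 4.87, σ_y = 558.0 → σ = 385 MPa, n = 1.45
  GFRP laminate: E = 21.21, α = 14.1, σ_y = 299.0 → σ = 71.2 MPa, n = 4.20
  silicon carbide: E = 414.9, α = 4.23, σ_y = 390.0 → σ = 418 MPa, n = 0.934
  nickel superalloy: E = 219.3, α = 12.6, σ_y = 1151 → σ = 657 MPa, n = 1.75
Silicon carbide has the lowest safety factor, n = 0.934.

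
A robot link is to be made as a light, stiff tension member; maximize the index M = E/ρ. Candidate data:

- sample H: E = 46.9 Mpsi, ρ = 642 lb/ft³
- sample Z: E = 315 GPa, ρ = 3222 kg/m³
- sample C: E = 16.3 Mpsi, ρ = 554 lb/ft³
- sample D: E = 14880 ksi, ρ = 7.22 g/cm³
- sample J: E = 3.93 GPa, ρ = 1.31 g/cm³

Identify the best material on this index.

sample Z

In SI units:
  sample H: E = 323.4 GPa, ρ = 10280 kg/m³
  sample Z: E = 315.0 GPa, ρ = 3222 kg/m³
  sample C: E = 112.4 GPa, ρ = 8874 kg/m³
  sample D: E = 102.6 GPa, ρ = 7220 kg/m³
  sample J: E = 3.930 GPa, ρ = 1310 kg/m³
  sample Z: M = 97.8 MN·m/kg
  sample H: M = 31.4 MN·m/kg
  sample D: M = 14.2 MN·m/kg
  sample C: M = 12.7 MN·m/kg
  sample J: M = 3.00 MN·m/kg
Highest index: sample Z.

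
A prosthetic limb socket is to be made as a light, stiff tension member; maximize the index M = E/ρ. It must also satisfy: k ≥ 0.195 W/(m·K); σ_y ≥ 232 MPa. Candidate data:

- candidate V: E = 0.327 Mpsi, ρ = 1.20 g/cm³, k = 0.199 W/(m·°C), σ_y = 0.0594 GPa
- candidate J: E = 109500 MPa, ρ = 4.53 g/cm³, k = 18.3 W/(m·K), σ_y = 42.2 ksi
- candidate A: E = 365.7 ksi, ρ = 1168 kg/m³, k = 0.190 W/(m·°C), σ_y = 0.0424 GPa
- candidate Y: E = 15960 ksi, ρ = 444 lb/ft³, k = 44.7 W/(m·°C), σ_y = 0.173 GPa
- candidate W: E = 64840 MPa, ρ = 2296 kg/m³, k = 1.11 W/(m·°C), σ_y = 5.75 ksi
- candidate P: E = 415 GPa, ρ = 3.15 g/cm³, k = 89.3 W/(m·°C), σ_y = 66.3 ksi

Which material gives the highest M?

Screen on constraints: k ≥ 0.195 W/(m·K); σ_y ≥ 232 MPa. Survivors: candidate J, candidate P.
After converting to SI:
  candidate J: E = 109.5 GPa, ρ = 4530 kg/m³
  candidate P: E = 415.0 GPa, ρ = 3150 kg/m³
  candidate P: M = 132 MN·m/kg
  candidate J: M = 24.2 MN·m/kg
Candidate P ranks first.

candidate P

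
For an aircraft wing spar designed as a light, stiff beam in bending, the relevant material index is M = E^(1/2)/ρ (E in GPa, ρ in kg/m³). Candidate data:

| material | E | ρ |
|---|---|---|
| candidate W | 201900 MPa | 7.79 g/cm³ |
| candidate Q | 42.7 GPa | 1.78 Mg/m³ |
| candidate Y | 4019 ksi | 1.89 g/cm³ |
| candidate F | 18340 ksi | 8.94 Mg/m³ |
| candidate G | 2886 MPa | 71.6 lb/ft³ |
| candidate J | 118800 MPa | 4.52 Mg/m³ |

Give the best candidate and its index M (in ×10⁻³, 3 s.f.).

candidate Q, M = 3.67×10⁻³

Putting every candidate on a common basis:
  candidate W: E = 201.9 GPa, ρ = 7790 kg/m³
  candidate Q: E = 42.70 GPa, ρ = 1780 kg/m³
  candidate Y: E = 27.71 GPa, ρ = 1890 kg/m³
  candidate F: E = 126.4 GPa, ρ = 8940 kg/m³
  candidate G: E = 2.886 GPa, ρ = 1147 kg/m³
  candidate J: E = 118.8 GPa, ρ = 4520 kg/m³
  candidate Q: M = 3.67×10⁻³
  candidate Y: M = 2.79×10⁻³
  candidate J: M = 2.41×10⁻³
  candidate W: M = 1.82×10⁻³
  candidate G: M = 1.48×10⁻³
  candidate F: M = 1.26×10⁻³
Highest index: candidate Q.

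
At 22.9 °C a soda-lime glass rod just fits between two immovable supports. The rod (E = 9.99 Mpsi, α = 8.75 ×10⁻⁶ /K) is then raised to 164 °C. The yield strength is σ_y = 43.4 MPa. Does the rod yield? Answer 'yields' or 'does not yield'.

yields

E = 9.99 Mpsi = 68.88 GPa.
ΔT = 141.1 K. Constrained thermal stress σ = E·α·ΔT = 68.88×10³ MPa × 8.75×10⁻⁶ × 141.1 = 85.0 MPa (compressive).
Compare to σ_y = 43.4 MPa: σ ≥ σ_y, so it yields.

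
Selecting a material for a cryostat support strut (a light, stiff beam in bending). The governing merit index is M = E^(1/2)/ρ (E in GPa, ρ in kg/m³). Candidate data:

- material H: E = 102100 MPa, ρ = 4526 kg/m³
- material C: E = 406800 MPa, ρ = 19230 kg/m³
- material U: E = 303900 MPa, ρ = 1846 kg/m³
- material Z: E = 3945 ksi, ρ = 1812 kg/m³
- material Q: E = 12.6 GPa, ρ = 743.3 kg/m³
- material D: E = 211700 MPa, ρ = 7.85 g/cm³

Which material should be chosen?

After converting to SI:
  material H: E = 102.1 GPa, ρ = 4526 kg/m³
  material C: E = 406.8 GPa, ρ = 19230 kg/m³
  material U: E = 303.9 GPa, ρ = 1846 kg/m³
  material Z: E = 27.20 GPa, ρ = 1812 kg/m³
  material Q: E = 12.60 GPa, ρ = 743.3 kg/m³
  material D: E = 211.7 GPa, ρ = 7850 kg/m³
  material U: M = 9.44×10⁻³
  material Q: M = 4.78×10⁻³
  material Z: M = 2.88×10⁻³
  material H: M = 2.23×10⁻³
  material D: M = 1.85×10⁻³
  material C: M = 1.05×10⁻³
Material U ranks first.

material U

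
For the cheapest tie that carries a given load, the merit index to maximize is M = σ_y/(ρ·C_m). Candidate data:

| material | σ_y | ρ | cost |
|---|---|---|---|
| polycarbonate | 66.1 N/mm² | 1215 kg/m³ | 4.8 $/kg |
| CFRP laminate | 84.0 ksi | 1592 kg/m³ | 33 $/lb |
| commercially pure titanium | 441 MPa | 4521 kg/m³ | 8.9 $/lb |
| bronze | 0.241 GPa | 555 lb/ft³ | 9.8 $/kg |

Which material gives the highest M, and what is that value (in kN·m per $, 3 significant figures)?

Putting every candidate on a common basis:
  polycarbonate: σ_y = 66.10 MPa, ρ = 1215 kg/m³, cost = 4.800 $/kg
  CFRP laminate: σ_y = 579.2 MPa, ρ = 1592 kg/m³, cost = 72.75 $/kg
  commercially pure titanium: σ_y = 441.0 MPa, ρ = 4521 kg/m³, cost = 19.62 $/kg
  bronze: σ_y = 241.0 MPa, ρ = 8890 kg/m³, cost = 9.800 $/kg
  polycarbonate: M = 11.3 kN·m per $
  CFRP laminate: M = 5.00 kN·m per $
  commercially pure titanium: M = 4.97 kN·m per $
  bronze: M = 2.77 kN·m per $
The maximum is for polycarbonate.

polycarbonate, M = 11.3 kN·m per $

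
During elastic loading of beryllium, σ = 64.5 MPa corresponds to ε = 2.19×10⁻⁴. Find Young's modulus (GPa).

295 GPa

E = σ/ε = 64.5 MPa / 2.19×10⁻⁴ = 294500 MPa = 295 GPa.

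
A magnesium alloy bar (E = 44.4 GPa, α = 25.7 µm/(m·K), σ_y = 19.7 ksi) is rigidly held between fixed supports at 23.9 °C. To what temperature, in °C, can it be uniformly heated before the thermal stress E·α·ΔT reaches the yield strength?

σ_y = 19.7 ksi = 135.8 MPa.
E·α·ΔT = 135.8 MPa ⇒ ΔT = 135.8 / (44.40×10³ × 25.7×10⁻⁶) = 119.0 K.
T = 23.9 + 119.0 = 142.9 °C.

143 °C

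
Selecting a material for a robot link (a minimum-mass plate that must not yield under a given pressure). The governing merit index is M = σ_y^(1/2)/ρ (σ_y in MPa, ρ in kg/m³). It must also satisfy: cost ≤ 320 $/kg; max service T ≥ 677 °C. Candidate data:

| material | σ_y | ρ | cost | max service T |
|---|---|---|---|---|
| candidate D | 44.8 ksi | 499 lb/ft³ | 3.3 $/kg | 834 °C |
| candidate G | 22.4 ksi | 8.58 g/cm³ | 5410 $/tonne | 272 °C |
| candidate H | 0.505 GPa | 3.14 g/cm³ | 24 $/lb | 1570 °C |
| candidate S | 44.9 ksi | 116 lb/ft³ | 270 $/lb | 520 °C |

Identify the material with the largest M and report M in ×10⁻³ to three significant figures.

candidate H, M = 7.16×10⁻³

Screen on constraints: cost ≤ 320 $/kg; max service T ≥ 677 °C. Survivors: candidate D, candidate H.
After converting to SI:
  candidate D: σ_y = 308.9 MPa, ρ = 7993 kg/m³
  candidate H: σ_y = 505.0 MPa, ρ = 3140 kg/m³
  candidate H: M = 7.16×10⁻³
  candidate D: M = 2.20×10⁻³
Candidate H ranks first.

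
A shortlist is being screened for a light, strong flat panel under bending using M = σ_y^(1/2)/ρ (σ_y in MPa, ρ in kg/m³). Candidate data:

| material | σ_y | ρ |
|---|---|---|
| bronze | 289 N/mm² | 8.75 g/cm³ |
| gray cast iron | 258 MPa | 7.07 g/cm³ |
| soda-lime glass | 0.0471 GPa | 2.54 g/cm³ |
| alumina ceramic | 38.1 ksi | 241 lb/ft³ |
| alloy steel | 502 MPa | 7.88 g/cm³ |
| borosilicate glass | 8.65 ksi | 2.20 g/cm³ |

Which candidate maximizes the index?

alumina ceramic

Putting every candidate on a common basis:
  bronze: σ_y = 289.0 MPa, ρ = 8750 kg/m³
  gray cast iron: σ_y = 258.0 MPa, ρ = 7070 kg/m³
  soda-lime glass: σ_y = 47.10 MPa, ρ = 2540 kg/m³
  alumina ceramic: σ_y = 262.7 MPa, ρ = 3860 kg/m³
  alloy steel: σ_y = 502.0 MPa, ρ = 7880 kg/m³
  borosilicate glass: σ_y = 59.64 MPa, ρ = 2200 kg/m³
  alumina ceramic: M = 4.20×10⁻³
  borosilicate glass: M = 3.51×10⁻³
  alloy steel: M = 2.84×10⁻³
  soda-lime glass: M = 2.70×10⁻³
  gray cast iron: M = 2.27×10⁻³
  bronze: M = 1.94×10⁻³
Alumina ceramic ranks first.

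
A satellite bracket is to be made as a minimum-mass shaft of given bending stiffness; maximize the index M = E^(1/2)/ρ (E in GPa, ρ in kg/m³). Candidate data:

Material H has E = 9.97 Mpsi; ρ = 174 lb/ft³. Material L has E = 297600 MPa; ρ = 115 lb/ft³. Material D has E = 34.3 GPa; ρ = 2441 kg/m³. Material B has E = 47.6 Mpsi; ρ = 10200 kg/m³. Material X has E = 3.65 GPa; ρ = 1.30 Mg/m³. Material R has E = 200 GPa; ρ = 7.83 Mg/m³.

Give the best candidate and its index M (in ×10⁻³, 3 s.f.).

Normalizing units and computing the index:
  material H: E = 68.74 GPa, ρ = 2787 kg/m³
  material L: E = 297.6 GPa, ρ = 1842 kg/m³
  material D: E = 34.30 GPa, ρ = 2441 kg/m³
  material B: E = 328.2 GPa, ρ = 10200 kg/m³
  material X: E = 3.650 GPa, ρ = 1300 kg/m³
  material R: E = 200.0 GPa, ρ = 7830 kg/m³
  material L: M = 9.36×10⁻³
  material H: M = 2.97×10⁻³
  material D: M = 2.40×10⁻³
  material R: M = 1.81×10⁻³
  material B: M = 1.78×10⁻³
  material X: M = 1.47×10⁻³
Material L has the largest M.

material L, M = 9.36×10⁻³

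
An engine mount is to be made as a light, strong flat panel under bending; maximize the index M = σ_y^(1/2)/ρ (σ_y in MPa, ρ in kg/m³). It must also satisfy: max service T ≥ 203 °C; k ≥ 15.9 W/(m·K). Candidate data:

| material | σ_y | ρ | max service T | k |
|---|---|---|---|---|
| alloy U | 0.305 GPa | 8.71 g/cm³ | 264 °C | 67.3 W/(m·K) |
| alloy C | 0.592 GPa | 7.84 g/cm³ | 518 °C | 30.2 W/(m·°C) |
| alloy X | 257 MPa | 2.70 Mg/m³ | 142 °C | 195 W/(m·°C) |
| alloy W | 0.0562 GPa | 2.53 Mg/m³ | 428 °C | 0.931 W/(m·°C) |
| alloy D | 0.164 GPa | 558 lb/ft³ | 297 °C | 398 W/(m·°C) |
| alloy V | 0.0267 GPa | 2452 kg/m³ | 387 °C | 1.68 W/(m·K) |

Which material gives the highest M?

Screen on constraints: max service T ≥ 203 °C; k ≥ 15.9 W/(m·K). Survivors: alloy U, alloy C, alloy D.
Normalizing units and computing the index:
  alloy U: σ_y = 305.0 MPa, ρ = 8710 kg/m³
  alloy C: σ_y = 592.0 MPa, ρ = 7840 kg/m³
  alloy D: σ_y = 164.0 MPa, ρ = 8938 kg/m³
  alloy C: M = 3.10×10⁻³
  alloy U: M = 2.01×10⁻³
  alloy D: M = 1.43×10⁻³
The maximum is for alloy C.

alloy C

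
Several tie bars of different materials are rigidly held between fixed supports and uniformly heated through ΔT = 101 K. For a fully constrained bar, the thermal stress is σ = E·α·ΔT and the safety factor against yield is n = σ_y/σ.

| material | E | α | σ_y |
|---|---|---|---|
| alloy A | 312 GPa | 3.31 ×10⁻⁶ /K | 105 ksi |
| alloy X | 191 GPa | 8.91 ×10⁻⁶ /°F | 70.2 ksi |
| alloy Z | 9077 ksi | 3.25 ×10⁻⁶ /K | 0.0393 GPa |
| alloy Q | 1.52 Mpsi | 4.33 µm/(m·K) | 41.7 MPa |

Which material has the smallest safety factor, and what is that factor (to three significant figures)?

In consistent units (E in GPa, α in ×10⁻⁶/K, σ_y in MPa):
  alloy A: E = 312.0, α = 3.31, σ_y = 723.9 → σ = 104 MPa, n = 6.94
  alloy X: E = 191.0, α = 16.0, σ_y = 484.0 → σ = 309 MPa, n = 1.56
  alloy Z: E = 62.58, α = 3.25, σ_y = 39.30 → σ = 20.5 MPa, n = 1.91
  alloy Q: E = 10.48, α = 4.33, σ_y = 41.70 → σ = 4.58 MPa, n = 9.10
Smallest n: alloy X with n = 1.56.

alloy X, n = 1.56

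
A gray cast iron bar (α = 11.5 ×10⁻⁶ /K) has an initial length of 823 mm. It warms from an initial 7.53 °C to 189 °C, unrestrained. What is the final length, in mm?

ΔT = 189 − 7.53 = 181.5 K.
ΔL = α·L₀·ΔT = 11.5×10⁻⁶ × 823 mm × 181.5 K = 1.72 mm.
L = L₀ + ΔL = 823 + 1.72 = 824.72 mm.

824.72 mm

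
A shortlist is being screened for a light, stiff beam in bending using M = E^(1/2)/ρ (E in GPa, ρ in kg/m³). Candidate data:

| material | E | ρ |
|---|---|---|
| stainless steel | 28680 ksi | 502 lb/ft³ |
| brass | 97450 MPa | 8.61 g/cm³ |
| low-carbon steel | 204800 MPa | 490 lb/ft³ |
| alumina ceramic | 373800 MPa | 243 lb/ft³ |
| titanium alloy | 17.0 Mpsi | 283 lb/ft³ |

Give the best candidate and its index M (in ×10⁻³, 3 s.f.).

In SI units:
  stainless steel: E = 197.7 GPa, ρ = 8041 kg/m³
  brass: E = 97.45 GPa, ρ = 8610 kg/m³
  low-carbon steel: E = 204.8 GPa, ρ = 7849 kg/m³
  alumina ceramic: E = 373.8 GPa, ρ = 3892 kg/m³
  titanium alloy: E = 117.2 GPa, ρ = 4533 kg/m³
  alumina ceramic: M = 4.97×10⁻³
  titanium alloy: M = 2.39×10⁻³
  low-carbon steel: M = 1.82×10⁻³
  stainless steel: M = 1.75×10⁻³
  brass: M = 1.15×10⁻³
Alumina ceramic ranks first.

alumina ceramic, M = 4.97×10⁻³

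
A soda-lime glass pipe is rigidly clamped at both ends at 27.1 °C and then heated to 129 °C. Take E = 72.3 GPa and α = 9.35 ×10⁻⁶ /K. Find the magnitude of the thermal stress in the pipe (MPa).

ΔT = 101.9 K. Constrained thermal stress σ = E·α·ΔT = 72.30×10³ MPa × 9.35×10⁻⁶ × 101.9 = 68.9 MPa (compressive).

68.9 MPa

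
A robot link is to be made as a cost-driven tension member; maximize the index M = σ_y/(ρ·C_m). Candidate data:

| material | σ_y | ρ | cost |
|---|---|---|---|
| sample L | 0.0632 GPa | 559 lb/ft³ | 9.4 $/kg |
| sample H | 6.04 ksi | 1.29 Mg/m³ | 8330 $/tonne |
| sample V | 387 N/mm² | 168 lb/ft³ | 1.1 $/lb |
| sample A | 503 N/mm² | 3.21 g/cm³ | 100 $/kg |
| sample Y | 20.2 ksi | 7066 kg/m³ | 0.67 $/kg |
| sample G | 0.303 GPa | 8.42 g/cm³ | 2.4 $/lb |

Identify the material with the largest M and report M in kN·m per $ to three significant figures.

Putting every candidate on a common basis:
  sample L: σ_y = 63.20 MPa, ρ = 8954 kg/m³, cost = 9.400 $/kg
  sample H: σ_y = 41.64 MPa, ρ = 1290 kg/m³, cost = 8.330 $/kg
  sample V: σ_y = 387.0 MPa, ρ = 2691 kg/m³, cost = 2.425 $/kg
  sample A: σ_y = 503.0 MPa, ρ = 3210 kg/m³, cost = 100.0 $/kg
  sample Y: σ_y = 139.3 MPa, ρ = 7066 kg/m³, cost = 0.6700 $/kg
  sample G: σ_y = 303.0 MPa, ρ = 8420 kg/m³, cost = 5.291 $/kg
  sample V: M = 59.3 kN·m per $
  sample Y: M = 29.4 kN·m per $
  sample G: M = 6.80 kN·m per $
  sample H: M = 3.88 kN·m per $
  sample A: M = 1.57 kN·m per $
  sample L: M = 0.751 kN·m per $
Sample V has the largest M.

sample V, M = 59.3 kN·m per $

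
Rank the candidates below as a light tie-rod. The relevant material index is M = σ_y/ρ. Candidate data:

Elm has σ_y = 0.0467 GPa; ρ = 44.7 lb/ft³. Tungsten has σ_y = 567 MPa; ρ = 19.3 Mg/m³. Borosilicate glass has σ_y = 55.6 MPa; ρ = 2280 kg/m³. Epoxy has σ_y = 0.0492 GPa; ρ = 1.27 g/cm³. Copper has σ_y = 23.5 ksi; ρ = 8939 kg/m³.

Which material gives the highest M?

Convert each candidate to consistent units, then evaluate M:
  elm: σ_y = 46.70 MPa, ρ = 716.0 kg/m³
  tungsten: σ_y = 567.0 MPa, ρ = 19300 kg/m³
  borosilicate glass: σ_y = 55.60 MPa, ρ = 2280 kg/m³
  epoxy: σ_y = 49.20 MPa, ρ = 1270 kg/m³
  copper: σ_y = 162.0 MPa, ρ = 8939 kg/m³
  elm: M = 65.2 kN·m/kg
  epoxy: M = 38.7 kN·m/kg
  tungsten: M = 29.4 kN·m/kg
  borosilicate glass: M = 24.4 kN·m/kg
  copper: M = 18.1 kN·m/kg
The maximum is for elm.

elm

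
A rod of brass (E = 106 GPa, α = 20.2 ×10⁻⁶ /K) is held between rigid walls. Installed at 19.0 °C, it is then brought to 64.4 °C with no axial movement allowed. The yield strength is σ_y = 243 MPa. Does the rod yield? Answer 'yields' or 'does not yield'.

does not yield

ΔT = 45.40 K. Constrained thermal stress σ = E·α·ΔT = 106.0×10³ MPa × 20.2×10⁻⁶ × 45.40 = 97.2 MPa (compressive).
Compare to σ_y = 243 MPa: σ < σ_y, so it does not yield.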